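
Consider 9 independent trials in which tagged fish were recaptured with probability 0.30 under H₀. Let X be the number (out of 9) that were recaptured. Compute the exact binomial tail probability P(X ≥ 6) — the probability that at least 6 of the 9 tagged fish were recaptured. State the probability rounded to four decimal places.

P = 0.0253

X is binomial with n = 9 and p = 0.30.
P(X ≥ 6) = C(9,6)·0.30^6·0.70^3 + C(9,7)·0.30^7·0.70^2 + C(9,8)·0.30^8·0.70^1 + C(9,9)·0.30^9·0.70^0.
= 0.021004 + 0.003858 + 0.000413 + 0.000020 = 0.0253.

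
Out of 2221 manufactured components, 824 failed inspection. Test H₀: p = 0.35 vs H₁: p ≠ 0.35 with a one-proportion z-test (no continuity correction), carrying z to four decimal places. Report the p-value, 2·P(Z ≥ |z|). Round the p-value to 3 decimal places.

p-value = 0.038

The sample proportion is 824/2221 = 0.37100.
Null standard error: √(0.35·0.65/2221) = √0.000102431 = 0.010121.
Test statistic (full precision, shown to 4 dp): z = (824/2221 − 0.35)/SE₀ ≈ 2.0753.
p-value = 2·P(Z ≥ |z|) with z = 2.0753 → 0.038.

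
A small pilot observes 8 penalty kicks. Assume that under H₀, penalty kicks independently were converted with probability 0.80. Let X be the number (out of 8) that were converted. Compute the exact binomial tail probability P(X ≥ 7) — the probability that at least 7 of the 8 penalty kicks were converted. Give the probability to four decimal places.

X ~ Binomial(n=8, p=0.80).
P(X ≥ 7) = C(8,7)·0.80^7·0.20^1 + C(8,8)·0.80^8·0.20^0.
= 0.335544 + 0.167772 = 0.5033.

P = 0.5033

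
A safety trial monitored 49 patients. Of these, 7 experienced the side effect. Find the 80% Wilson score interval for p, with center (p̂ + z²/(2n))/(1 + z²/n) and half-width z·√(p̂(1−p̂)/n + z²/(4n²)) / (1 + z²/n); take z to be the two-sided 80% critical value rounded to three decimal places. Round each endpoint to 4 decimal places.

(0.0904, 0.2185)

p̂ = 7/49 = 0.14286; z = 1.282, so z² = 1.643524.
Denominator 1 + z²/n = 1 + 1.643524/49 = 1.033541.
Adjusted center: (0.14286 + z²/(2n))/1.033541 = 0.15445.
Radicand: p̂(1−p̂)/n + z²/(4n²) = 0.002498959 + 0.000171129 = 0.002670088.
Half-width = z·√(radicand)/denom = 1.282·0.051673/1.033541 = 0.06409.
CI: 0.15445 ± 0.06409 = (0.0904, 0.2185).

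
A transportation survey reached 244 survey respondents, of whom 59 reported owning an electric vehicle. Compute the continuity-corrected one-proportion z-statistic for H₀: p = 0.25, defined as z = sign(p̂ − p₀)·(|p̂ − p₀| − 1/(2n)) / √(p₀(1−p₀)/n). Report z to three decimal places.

The sample proportion is 59/244 = 0.24180. p̂ − p₀ = -0.008197.
1/(2n) = 0.002049.
Corrected numerator: |-0.008197| − 0.002049 = 0.006148.
Null standard error: √(0.25·0.75/244) = √0.000768443 = 0.027721.
z = (−)0.006148/0.027721 = -0.222.

z = -0.222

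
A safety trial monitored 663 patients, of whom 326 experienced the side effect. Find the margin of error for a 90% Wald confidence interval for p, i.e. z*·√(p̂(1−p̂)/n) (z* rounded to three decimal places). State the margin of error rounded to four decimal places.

ME = 0.0319

The sample proportion is 326/663 = 0.49170.
SE = √(p̂(1−p̂)/n) = √(0.249931/663) = 0.019416.
The 90% critical value is z* = 1.645.
Margin of error = z*·SE = 1.645 × 0.019416 = 0.0319.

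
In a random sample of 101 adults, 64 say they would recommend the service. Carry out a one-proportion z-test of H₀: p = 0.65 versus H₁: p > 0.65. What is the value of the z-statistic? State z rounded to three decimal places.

z = -0.344

With x = 64 successes in n = 101, p̂ = 0.63366.
Null standard error: √(0.65·0.35/101) = √0.002252475 = 0.047460.
z = (p̂ − p₀)/SE = (0.63366 − 0.65)/0.047460 = -0.344.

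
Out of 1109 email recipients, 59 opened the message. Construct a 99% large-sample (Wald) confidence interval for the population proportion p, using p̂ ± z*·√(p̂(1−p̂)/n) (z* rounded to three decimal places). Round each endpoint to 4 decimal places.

(0.0358, 0.0706)

p̂ = 59/1109 = 0.05320.
SE(p̂) = √(0.05320·0.94680/1109) = 0.006739.
z* = 2.576 at the 99% level.
Margin = 2.576·0.006739 = 0.01736.
CI: 0.05320 ± 0.01736 = (0.0358, 0.0706).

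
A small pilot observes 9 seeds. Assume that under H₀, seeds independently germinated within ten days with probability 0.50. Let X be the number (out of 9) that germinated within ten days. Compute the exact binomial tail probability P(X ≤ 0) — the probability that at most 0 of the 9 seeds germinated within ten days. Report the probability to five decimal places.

X ~ Binomial(n=9, p=0.50).
P(X ≤ 0) = C(9,0)·0.50^0·0.50^9.
= 0.001953 = 0.00195.

P = 0.00195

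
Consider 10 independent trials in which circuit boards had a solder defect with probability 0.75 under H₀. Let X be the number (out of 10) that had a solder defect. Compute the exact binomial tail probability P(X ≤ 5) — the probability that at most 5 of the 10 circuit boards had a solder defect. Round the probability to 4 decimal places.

P = 0.0781

X is binomial with n = 10 and p = 0.75.
P(X ≤ 5) = Σ_{j=0}^{5} C(10,j)·0.75^j·0.25^{10−j}.
= 0.000001 + 0.000029 + 0.000386 + 0.003090 + 0.016222 + 0.058399 = 0.0781.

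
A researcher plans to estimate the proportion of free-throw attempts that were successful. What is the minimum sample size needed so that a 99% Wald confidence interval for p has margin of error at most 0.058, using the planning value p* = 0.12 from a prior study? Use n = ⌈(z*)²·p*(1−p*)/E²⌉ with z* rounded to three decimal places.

For 99% confidence, z* = 2.576.
p*(1−p*) = 0.12·0.88 = 0.1056.
(z*)²·p*(1−p*)/E² = 6.635776·0.1056/0.003364 = 208.305.
⌈208.305⌉ = 209.

n = 209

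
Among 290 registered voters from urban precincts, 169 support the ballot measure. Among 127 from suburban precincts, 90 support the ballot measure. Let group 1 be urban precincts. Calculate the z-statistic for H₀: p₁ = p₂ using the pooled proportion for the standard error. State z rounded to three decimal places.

p̂₁ = 169/290 = 0.58276, p̂₂ = 90/127 = 0.70866.
Pooling: p̂ = 259/417 = 0.62110.
Pooled SE = √[0.2353340·0.01132229] ≈ 0.051619.
z = (p̂₁ − p̂₂)/SE = (0.58276 − 0.70866)/0.051619 = -0.12590/0.051619 = -2.439.

z = -2.439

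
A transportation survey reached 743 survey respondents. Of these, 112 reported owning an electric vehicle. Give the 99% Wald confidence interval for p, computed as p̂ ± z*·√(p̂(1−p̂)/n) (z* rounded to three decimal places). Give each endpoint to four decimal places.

p̂ = 112/743 = 0.15074.
SE(p̂) = √(0.15074·0.84926/743) = 0.013126.
For 99% confidence, z* = 2.576.
Margin = 2.576·0.013126 = 0.03381.
Interval: 0.15074 ± 0.03381 → (0.1169, 0.1846).

(0.1169, 0.1846)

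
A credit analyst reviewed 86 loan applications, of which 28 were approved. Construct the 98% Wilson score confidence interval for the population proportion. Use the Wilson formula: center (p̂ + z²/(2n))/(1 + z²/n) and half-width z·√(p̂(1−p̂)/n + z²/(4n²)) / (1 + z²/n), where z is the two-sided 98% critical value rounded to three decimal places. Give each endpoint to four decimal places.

(0.2214, 0.4504)

Here p̂ = 28/86 = 0.32558 and z = 2.326 (z² = 5.410276).
1 + z²/n = 1.062910.
Center = (0.32558 + 0.031455)/1.062910 = 0.33590.
Radicand: p̂(1−p̂)/n + z²/(4n²) = 0.002553234 + 0.000182878 = 0.002736112.
Half-width = z·√(radicand)/denom = 2.326·0.052308/1.062910 = 0.11447.
So the interval runs from 0.2214 to 0.4504.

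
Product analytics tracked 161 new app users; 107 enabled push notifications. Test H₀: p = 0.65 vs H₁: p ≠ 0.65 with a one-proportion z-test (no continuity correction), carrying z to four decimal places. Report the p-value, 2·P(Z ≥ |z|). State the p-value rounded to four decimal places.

The sample proportion is 107/161 = 0.66460.
SE₀ = √(0.65·0.35/161) = 0.037590.
Test statistic (full precision, shown to 4 dp): z = (107/161 − 0.65)/SE₀ ≈ 0.3883.
From the standard normal, 2·P(Z ≥ |z|) = 0.6978.

p-value = 0.6978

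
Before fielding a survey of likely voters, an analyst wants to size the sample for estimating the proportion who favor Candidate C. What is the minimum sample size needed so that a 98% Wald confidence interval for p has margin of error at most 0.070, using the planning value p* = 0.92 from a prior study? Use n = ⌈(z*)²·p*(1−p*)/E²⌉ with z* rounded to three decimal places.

z* = 2.326 at the 98% level.
p*(1−p*) = 0.0736.
(z*)²·p*(1−p*)/E² = 5.410276·0.0736/0.004900 = 81.265.
Rounding up, n = 82.

n = 82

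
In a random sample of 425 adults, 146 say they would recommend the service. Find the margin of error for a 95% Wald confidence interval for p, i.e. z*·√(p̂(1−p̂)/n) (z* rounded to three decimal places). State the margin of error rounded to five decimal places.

The sample proportion is 146/425 = 0.34353.
SE = √(p̂(1−p̂)/n) = √(0.225517/425) = 0.023035.
z* = 1.960 at the 95% level.
ME = 1.960·0.023035 = 0.04515.

ME = 0.04515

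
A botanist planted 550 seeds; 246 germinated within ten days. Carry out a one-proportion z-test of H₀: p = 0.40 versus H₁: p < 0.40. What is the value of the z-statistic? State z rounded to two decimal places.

Sample proportion p̂ = 246/550 = 0.44727.
SE₀ = √(0.40·0.60/550) = 0.020889.
z = (0.44727 − 0.40)/0.020889 = 0.04727/0.020889 = 2.26.

z = 2.26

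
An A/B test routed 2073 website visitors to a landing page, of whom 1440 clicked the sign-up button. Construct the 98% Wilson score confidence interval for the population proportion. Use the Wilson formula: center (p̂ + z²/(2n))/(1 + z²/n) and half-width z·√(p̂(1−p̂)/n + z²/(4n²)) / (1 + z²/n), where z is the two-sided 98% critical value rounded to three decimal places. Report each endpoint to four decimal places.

Here p̂ = 1440/2073 = 0.69465 and z = 2.326 (z² = 5.410276).
1 + z²/n = 1.002610.
Adjusted center: (0.69465 + z²/(2n))/1.002610 = 0.69414.
Radicand: p̂(1−p̂)/n + z²/(4n²) = 0.000102322 + 0.000000315 = 0.000102637.
Half-width = 2.326·√0.000102637/1.002610 = 0.02350.
CI: 0.69414 ± 0.02350 = (0.6706, 0.7176).

(0.6706, 0.7176)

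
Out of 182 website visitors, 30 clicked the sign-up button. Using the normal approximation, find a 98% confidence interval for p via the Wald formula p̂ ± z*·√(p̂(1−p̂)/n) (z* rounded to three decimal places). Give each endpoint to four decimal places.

With x = 30 successes in n = 182, p̂ = 0.16484.
Standard error of p̂: √(0.137665/182) = √0.000756399 = 0.027503.
For 98% confidence, z* = 2.326.
Margin = 2.326·0.027503 = 0.06397.
CI: 0.16484 ± 0.06397 = (0.1009, 0.2288).

(0.1009, 0.2288)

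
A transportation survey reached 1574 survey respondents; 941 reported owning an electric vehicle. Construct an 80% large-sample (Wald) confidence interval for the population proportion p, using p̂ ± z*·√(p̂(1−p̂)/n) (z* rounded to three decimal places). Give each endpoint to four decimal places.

With x = 941 successes in n = 1574, p̂ = 0.59784.
Standard error of p̂: √(0.240427/1574) = √0.000152749 = 0.012359.
z* = 1.282 at the 80% level.
Margin = 1.282·0.012359 = 0.01584.
So the interval runs from 0.5820 to 0.6137.

(0.5820, 0.6137)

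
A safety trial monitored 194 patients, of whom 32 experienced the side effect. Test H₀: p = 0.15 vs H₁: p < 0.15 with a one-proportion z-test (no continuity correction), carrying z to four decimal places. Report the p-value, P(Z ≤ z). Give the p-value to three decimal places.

p-value = 0.720

Sample proportion p̂ = 32/194 = 0.16495.
Null standard error: √(0.15·0.85/194) = √0.000657216 = 0.025636.
z = (p̂ − p₀)/SE = (32/194 − 0.15)/0.025636 ≈ 0.5831.
From the standard normal, P(Z ≤ z) = 0.720.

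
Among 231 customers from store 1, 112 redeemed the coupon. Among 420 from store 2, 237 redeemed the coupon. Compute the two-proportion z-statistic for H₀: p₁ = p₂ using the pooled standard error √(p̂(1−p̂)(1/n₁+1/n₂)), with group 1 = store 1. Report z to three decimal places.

p̂₁ = 112/231 = 0.48485, p̂₂ = 237/420 = 0.56429.
Pooled p̂ = (112+237)/(231+420) = 349/651 = 0.53610.
Pooled SE = √[0.2486969·0.00670996] ≈ 0.040850.
z = (p̂₁ − p̂₂)/SE = (0.48485 − 0.56429)/0.040850 = -0.07944/0.040850 = -1.945.

z = -1.945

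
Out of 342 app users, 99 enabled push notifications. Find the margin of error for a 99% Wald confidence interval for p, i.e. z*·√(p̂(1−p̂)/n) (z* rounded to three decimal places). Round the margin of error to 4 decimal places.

ME = 0.0632

Sample proportion p̂ = 99/342 = 0.28947.
SE = √(p̂(1−p̂)/n) = √(0.205679/342) = 0.024523.
The 99% critical value is z* = 2.576.
Margin of error = z*·SE = 2.576 × 0.024523 = 0.0632.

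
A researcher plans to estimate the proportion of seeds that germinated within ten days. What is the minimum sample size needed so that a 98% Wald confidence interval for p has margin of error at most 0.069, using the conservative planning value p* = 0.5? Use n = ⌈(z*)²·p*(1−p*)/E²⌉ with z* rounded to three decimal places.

n = 285

The 98% critical value is z* = 2.326.
p*(1−p*) = 0.2500.
(z*)²·p*(1−p*)/E² = 5.410276·0.2500/0.004761 = 284.093.
Rounding up, n = 285.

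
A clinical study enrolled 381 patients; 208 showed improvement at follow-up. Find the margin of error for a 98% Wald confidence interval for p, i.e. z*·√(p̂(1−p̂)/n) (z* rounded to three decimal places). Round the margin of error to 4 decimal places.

With x = 208 successes in n = 381, p̂ = 0.54593.
Standard error of p̂: √(0.247890/381) = √0.000650631 = 0.025507.
For 98% confidence, z* = 2.326.
So ME = 0.0593.

ME = 0.0593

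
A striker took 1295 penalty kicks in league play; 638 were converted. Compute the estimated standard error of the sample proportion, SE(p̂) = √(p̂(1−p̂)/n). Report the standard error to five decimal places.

The sample proportion is 638/1295 = 0.49266.
p̂(1−p̂) = 0.49266·0.50734 = 0.249946.
SE = √(0.249946/1295) = √0.000193008 = 0.01389.

SE = 0.01389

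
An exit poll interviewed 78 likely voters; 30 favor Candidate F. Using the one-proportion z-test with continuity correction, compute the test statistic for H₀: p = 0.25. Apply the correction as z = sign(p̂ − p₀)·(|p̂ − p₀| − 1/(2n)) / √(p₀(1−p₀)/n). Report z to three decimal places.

The sample proportion is 30/78 = 0.38462. p̂ − p₀ = 0.134615.
Continuity correction 1/(2n) = 1/156 = 0.006410.
Corrected numerator: |0.134615| − 0.006410 = 0.128205.
Under H₀, SE = √(p₀(1−p₀)/n) = √(0.25·0.75/78) = √0.002403846 = 0.049029.
z = +0.128205/0.049029 = 2.615.

z = 2.615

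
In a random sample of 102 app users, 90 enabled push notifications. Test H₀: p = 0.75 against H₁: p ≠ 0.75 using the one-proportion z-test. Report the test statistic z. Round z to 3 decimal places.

z = 3.087

The sample proportion is 90/102 = 0.88235.
Under H₀, SE = √(p₀(1−p₀)/n) = √(0.75·0.25/102) = √0.001838235 = 0.042875.
z = (0.88235 − 0.75)/0.042875 = 0.13235/0.042875 = 3.087.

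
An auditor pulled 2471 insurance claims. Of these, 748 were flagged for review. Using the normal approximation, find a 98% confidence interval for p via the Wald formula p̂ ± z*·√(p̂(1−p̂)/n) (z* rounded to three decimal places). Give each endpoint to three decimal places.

The sample proportion is 748/2471 = 0.30271.
Standard error of p̂: √(0.211077/2471) = √0.000085422 = 0.009242.
The 98% critical value is z* = 2.326.
Margin = 2.326·0.009242 = 0.02150.
Interval: 0.30271 ± 0.02150 → (0.281, 0.324).

(0.281, 0.324)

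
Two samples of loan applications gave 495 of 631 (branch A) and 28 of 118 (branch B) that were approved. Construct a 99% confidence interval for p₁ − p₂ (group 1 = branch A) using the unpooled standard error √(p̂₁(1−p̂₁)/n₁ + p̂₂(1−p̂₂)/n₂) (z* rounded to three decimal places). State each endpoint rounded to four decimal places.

p̂₁ = 495/631 = 0.78447, p̂₂ = 28/118 = 0.23729; p̂₁ − p̂₂ = 0.54718.
SE = √(0.000267951 + 0.001533750) = √0.001801701 = 0.042446.
For 99% confidence, z* = 2.576. Margin = 2.576·0.042446 = 0.10934.
CI: 0.54718 ± 0.10934 = (0.4378, 0.6565).

(0.4378, 0.6565)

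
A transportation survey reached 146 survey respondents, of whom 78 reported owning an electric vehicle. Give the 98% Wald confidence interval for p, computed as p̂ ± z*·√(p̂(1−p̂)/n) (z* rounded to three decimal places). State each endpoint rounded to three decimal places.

p̂ = 78/146 = 0.53425.
SE(p̂) = √(0.53425·0.46575/146) = 0.041283.
For 98% confidence, z* = 2.326.
Margin = 2.326·0.041283 = 0.09602.
Interval: 0.53425 ± 0.09602 → (0.438, 0.630).

(0.438, 0.630)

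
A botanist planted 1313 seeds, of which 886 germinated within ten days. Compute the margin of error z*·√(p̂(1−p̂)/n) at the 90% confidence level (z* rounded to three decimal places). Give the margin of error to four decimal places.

p̂ = 886/1313 = 0.67479.
Standard error of p̂: √(0.219448/1313) = √0.000167135 = 0.012928.
z* = 1.645 at the 90% level.
Margin of error = z*·SE = 1.645 × 0.012928 = 0.0213.

ME = 0.0213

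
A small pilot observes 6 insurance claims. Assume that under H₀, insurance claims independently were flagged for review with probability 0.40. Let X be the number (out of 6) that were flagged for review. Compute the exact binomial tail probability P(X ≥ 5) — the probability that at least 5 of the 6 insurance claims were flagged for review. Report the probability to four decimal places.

P = 0.0410

X is binomial with n = 6 and p = 0.40.
P(X ≥ 5) = C(6,5)·0.40^5·0.60^1 + C(6,6)·0.40^6·0.60^0.
= 0.036864 + 0.004096 = 0.0410.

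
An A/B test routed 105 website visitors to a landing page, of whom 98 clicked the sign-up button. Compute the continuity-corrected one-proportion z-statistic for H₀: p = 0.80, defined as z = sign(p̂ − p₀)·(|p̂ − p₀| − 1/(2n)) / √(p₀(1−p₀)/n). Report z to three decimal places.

With x = 98 successes in n = 105, p̂ = 0.93333. p̂ − p₀ = 0.133333.
Continuity correction 1/(2n) = 1/210 = 0.004762.
Corrected numerator: |0.133333| − 0.004762 = 0.128571.
Under H₀, SE = √(p₀(1−p₀)/n) = √(0.80·0.20/105) = √0.001523810 = 0.039036.
z = (+)0.128571/0.039036 = 3.294.

z = 3.294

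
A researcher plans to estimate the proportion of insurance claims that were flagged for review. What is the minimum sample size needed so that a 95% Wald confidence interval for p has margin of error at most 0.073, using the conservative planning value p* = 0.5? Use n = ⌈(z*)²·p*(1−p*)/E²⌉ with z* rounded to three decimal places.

z* = 1.960 at the 95% level.
p*(1−p*) = 0.50·0.50 = 0.2500.
(z*)²·p*(1−p*)/E² = 3.841600·0.2500/0.005329 = 180.221.
⌈180.221⌉ = 181.

n = 181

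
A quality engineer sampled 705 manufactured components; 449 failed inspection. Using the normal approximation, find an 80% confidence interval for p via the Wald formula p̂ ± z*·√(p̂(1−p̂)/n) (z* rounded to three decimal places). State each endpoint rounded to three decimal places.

p̂ = 449/705 = 0.63688.
Standard error of p̂: √(0.231264/705) = √0.000328034 = 0.018112.
For 80% confidence, z* = 1.282.
Margin = 1.282·0.018112 = 0.02322.
Interval: 0.63688 ± 0.02322 → (0.614, 0.660).

(0.614, 0.660)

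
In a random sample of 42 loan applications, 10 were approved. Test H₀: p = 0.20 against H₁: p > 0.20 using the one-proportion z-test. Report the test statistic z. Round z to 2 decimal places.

z = 0.62

With x = 10 successes in n = 42, p̂ = 0.23810.
Null standard error: √(0.20·0.80/42) = √0.003809524 = 0.061721.
z = (p̂ − p₀)/SE = (0.23810 − 0.20)/0.061721 = 0.62.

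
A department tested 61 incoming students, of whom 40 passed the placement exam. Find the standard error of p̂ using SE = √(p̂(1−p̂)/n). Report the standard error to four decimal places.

The sample proportion is 40/61 = 0.65574.
p̂(1−p̂) = 0.225745.
SE = √(0.225745/61) = √0.003700738 = 0.0608.

SE = 0.0608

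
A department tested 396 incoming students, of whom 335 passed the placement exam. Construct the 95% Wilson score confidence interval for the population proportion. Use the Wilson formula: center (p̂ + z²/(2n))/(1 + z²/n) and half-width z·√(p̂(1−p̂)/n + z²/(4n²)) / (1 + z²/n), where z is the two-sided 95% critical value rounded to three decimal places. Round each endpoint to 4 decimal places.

Here p̂ = 335/396 = 0.84596 and z = 1.960 (z² = 3.841600).
1 + z²/n = 1.009701.
Center = (0.84596 + 0.004851)/1.009701 = 0.84264.
Radicand: p̂(1−p̂)/n + z²/(4n²) = 0.000329071 + 0.000006124 = 0.000335195.
Half-width = z·√(radicand)/denom = 1.960·0.018308/1.009701 = 0.03554.
Interval: 0.84264 ± 0.03554 → (0.8071, 0.8782).

(0.8071, 0.8782)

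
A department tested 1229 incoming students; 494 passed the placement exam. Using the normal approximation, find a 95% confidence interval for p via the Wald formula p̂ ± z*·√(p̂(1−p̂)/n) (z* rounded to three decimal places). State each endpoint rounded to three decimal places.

(0.375, 0.429)

Sample proportion p̂ = 494/1229 = 0.40195.
SE(p̂) = √(0.40195·0.59805/1229) = 0.013986.
The 95% critical value is z* = 1.960.
Margin = 1.960·0.013986 = 0.02741.
Interval: 0.40195 ± 0.02741 → (0.375, 0.429).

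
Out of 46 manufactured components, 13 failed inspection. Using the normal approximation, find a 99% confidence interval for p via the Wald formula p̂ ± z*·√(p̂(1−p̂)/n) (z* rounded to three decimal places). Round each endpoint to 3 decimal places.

(0.112, 0.454)

With x = 13 successes in n = 46, p̂ = 0.28261.
SE = √(p̂(1−p̂)/n) = √(0.202741/46) = 0.066388.
The 99% critical value is z* = 2.576.
Margin of error: 2.576 × 0.066388 = 0.17102.
Interval: 0.28261 ± 0.17102 → (0.112, 0.454).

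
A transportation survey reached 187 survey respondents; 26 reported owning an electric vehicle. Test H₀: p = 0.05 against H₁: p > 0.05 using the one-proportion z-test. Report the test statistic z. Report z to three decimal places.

z = 5.587

Sample proportion p̂ = 26/187 = 0.13904.
Under H₀, SE = √(p₀(1−p₀)/n) = √(0.05·0.95/187) = √0.000254011 = 0.015938.
z = (p̂ − p₀)/SE = (0.13904 − 0.05)/0.015938 = 5.587.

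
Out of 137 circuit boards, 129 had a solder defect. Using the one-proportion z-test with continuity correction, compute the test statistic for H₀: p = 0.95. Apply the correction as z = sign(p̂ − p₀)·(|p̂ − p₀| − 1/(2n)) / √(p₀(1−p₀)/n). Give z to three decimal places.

z = -0.255

p̂ = 129/137 = 0.94161. p̂ − p₀ = -0.008394.
Continuity correction 1/(2n) = 1/274 = 0.003650.
Corrected numerator: |-0.008394| − 0.003650 = 0.004744.
Under H₀, SE = √(p₀(1−p₀)/n) = √(0.95·0.05/137) = √0.000346715 = 0.018620.
z = (−)0.004744/0.018620 = -0.255.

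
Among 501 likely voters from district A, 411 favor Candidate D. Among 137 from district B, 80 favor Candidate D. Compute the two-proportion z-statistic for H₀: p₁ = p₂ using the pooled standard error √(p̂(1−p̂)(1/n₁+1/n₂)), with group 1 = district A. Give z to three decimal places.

z = 5.823

Sample proportions: p̂₁ = 411/501 = 0.82036 and p̂₂ = 80/137 = 0.58394.
Pooling: p̂ = 491/638 = 0.76959.
Pooled SE = √[0.1773199·0.00929528] ≈ 0.040598.
z = 0.23642/0.040598 = 5.823.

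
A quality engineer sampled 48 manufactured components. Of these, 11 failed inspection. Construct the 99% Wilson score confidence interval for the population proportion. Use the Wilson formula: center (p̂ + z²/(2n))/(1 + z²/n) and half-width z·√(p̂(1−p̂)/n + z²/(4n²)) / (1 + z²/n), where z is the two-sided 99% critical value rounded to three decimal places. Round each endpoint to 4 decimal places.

(0.1119, 0.4122)

p̂ = 11/48 = 0.22917; z = 2.576, so z² = 6.635776.
1 + z²/n = 1.138245.
Center = (0.22917 + 0.069123)/1.138245 = 0.26206.
Radicand: p̂(1−p̂)/n + z²/(4n²) = 0.003680194 + 0.000720028 = 0.004400222.
Half-width = z·√(radicand)/denom = 2.576·0.066334/1.138245 = 0.15012.
So the interval runs from 0.1119 to 0.4122.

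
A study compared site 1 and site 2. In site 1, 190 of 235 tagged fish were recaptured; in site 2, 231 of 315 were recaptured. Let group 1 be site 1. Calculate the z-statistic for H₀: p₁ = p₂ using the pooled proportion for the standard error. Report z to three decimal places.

z = 2.058

Sample proportions: p̂₁ = 190/235 = 0.80851 and p̂₂ = 231/315 = 0.73333.
Pooled p̂ = (190+231)/(235+315) = 421/550 = 0.76545.
Pooled SE = √[0.1795339·0.00742992] ≈ 0.036523.
z = (p̂₁ − p̂₂)/SE = (0.80851 − 0.73333)/0.036523 = 0.07518/0.036523 = 2.058.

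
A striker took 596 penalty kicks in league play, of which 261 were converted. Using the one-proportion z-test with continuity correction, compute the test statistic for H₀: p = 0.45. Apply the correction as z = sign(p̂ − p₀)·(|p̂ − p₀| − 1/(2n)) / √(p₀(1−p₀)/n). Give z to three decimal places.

p̂ = 261/596 = 0.43792. p̂ − p₀ = -0.012081.
Continuity correction 1/(2n) = 1/1192 = 0.000839.
Corrected numerator: |-0.012081| − 0.000839 = 0.011242.
Under H₀, SE = √(p₀(1−p₀)/n) = √(0.45·0.55/596) = √0.000415268 = 0.020378.
z = −0.011242/0.020378 = -0.552.

z = -0.552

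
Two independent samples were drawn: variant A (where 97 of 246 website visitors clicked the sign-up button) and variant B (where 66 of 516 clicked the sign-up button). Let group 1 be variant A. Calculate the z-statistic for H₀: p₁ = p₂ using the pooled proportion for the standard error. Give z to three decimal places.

z = 8.385

Sample proportions: p̂₁ = 97/246 = 0.39431 and p̂₂ = 66/516 = 0.12791.
Pooled p̂ = (97+66)/(246+516) = 163/762 = 0.21391.
SE = √[p̂(1−p̂)(1/n₁+1/n₂)] = √[0.21391·0.78609·(1/246+1/516)] ≈ 0.031771.
z = 0.26640/0.031771 = 8.385.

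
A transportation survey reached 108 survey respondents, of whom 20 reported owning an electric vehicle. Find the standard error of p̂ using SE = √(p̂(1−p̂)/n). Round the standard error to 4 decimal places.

p̂ = 20/108 = 0.18519.
p̂(1−p̂) = 0.150895.
SE = √(0.150895/108) = √0.001397176 = 0.0374.

SE = 0.0374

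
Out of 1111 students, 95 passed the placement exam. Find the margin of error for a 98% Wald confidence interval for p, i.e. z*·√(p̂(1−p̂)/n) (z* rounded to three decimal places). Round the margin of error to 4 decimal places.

ME = 0.0195

The sample proportion is 95/1111 = 0.08551.
SE = √(p̂(1−p̂)/n) = √(0.078197/1111) = 0.008390.
For 98% confidence, z* = 2.326.
ME = 2.326·0.008390 = 0.0195.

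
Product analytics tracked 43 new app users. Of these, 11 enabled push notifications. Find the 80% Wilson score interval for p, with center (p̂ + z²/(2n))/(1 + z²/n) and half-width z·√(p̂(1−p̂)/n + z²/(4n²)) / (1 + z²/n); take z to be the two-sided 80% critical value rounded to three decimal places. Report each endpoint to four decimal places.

Here p̂ = 11/43 = 0.25581 and z = 1.282 (z² = 1.643524).
Denominator 1 + z²/n = 1 + 1.643524/43 = 1.038221.
Adjusted center: (0.25581 + z²/(2n))/1.038221 = 0.26480.
Radicand: p̂(1−p̂)/n + z²/(4n²) = 0.004427283 + 0.000222218 = 0.004649501.
Half-width = z·√(radicand)/denom = 1.282·0.068187/1.038221 = 0.08420.
CI: 0.26480 ± 0.08420 = (0.1806, 0.3490).

(0.1806, 0.3490)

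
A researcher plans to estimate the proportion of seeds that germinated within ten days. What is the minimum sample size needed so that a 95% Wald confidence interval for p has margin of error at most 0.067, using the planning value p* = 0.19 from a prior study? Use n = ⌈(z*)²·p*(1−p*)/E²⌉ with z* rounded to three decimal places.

The 95% critical value is z* = 1.960.
p*(1−p*) = 0.1539.
(z*)²·p*(1−p*)/E² = 3.841600·0.1539/0.004489 = 131.705.
Rounding up, n = 132.

n = 132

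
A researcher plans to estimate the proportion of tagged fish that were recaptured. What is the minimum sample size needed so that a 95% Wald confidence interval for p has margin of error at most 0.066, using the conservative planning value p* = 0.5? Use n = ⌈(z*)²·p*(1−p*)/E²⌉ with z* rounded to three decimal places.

For 95% confidence, z* = 1.960.
p*(1−p*) = 0.50·0.50 = 0.2500.
(z*)²·p*(1−p*)/E² = 3.841600·0.2500/0.004356 = 220.478.
Rounding up, n = 221.

n = 221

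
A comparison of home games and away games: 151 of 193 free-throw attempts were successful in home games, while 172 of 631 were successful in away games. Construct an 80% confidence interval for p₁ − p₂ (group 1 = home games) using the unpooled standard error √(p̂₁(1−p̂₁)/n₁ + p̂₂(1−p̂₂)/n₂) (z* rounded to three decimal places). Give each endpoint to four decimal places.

(0.4655, 0.5541)

p̂₁ = 0.78238, p̂₂ = 0.27258, so the observed difference is 0.50980.
Unpooled SE = √(p̂₁(1−p̂₁)/n₁ + p̂₂(1−p̂₂)/n₂) = √(0.000882174 + 0.000314234) = 0.034589.
For 80% confidence, z* = 1.282. Margin = 1.282·0.034589 = 0.04434.
Interval: 0.50980 ± 0.04434 → (0.4655, 0.5541).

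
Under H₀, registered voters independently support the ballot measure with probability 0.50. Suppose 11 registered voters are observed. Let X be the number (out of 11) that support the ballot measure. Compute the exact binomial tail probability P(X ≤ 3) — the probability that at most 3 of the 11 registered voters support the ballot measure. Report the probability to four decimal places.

X ~ Binomial(n=11, p=0.50).
P(X ≤ 3) = C(11,0)·0.50^0·0.50^11 + C(11,1)·0.50^1·0.50^10 + C(11,2)·0.50^2·0.50^9 + C(11,3)·0.50^3·0.50^8.
= 0.000488 + 0.005371 + 0.026855 + 0.080566 = 0.1133.

P = 0.1133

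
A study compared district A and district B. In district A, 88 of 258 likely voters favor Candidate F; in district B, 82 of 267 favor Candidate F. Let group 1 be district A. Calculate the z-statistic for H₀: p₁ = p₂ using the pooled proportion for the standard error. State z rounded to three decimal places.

Sample proportions: p̂₁ = 88/258 = 0.34109 and p̂₂ = 82/267 = 0.30712.
Pooled p̂ = (88+82)/(258+267) = 170/525 = 0.32381.
SE = √[p̂(1−p̂)(1/n₁+1/n₂)] = √[0.32381·0.67619·(1/258+1/267)] ≈ 0.040850.
z = (p̂₁ − p̂₂)/SE = (0.34109 − 0.30712)/0.040850 = 0.03397/0.040850 = 0.832.

z = 0.832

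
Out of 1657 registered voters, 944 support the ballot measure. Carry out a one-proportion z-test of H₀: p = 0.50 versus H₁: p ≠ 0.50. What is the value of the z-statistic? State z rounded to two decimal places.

The sample proportion is 944/1657 = 0.56970.
Null standard error: √(0.50·0.50/1657) = √0.000150875 = 0.012283.
z = (p̂ − p₀)/SE = (0.56970 − 0.50)/0.012283 = 5.67.

z = 5.67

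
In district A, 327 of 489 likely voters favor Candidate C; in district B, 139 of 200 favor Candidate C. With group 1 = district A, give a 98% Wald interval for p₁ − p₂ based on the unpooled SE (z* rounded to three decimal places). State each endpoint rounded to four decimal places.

(-0.1168, 0.0642)

p̂₁ = 0.66871, p̂₂ = 0.69500, so the observed difference is -0.02629.
SE = √(0.000453040 + 0.001059875) = √0.001512915 = 0.038896.
The 98% critical value is z* = 2.326. Margin of error = 0.09047.
Interval: -0.02629 ± 0.09047 → (-0.1168, 0.0642).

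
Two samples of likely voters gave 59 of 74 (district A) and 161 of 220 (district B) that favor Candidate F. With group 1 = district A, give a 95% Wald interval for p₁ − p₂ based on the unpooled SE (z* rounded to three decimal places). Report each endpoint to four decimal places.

p̂₁ = 0.79730, p̂₂ = 0.73182, so the observed difference is 0.06548.
SE = √(0.002183977 + 0.000892092) = √0.003076069 = 0.055462.
The 95% critical value is z* = 1.960. Margin = 1.960·0.055462 = 0.10871.
CI: 0.06548 ± 0.10871 = (-0.0432, 0.1742).

(-0.0432, 0.1742)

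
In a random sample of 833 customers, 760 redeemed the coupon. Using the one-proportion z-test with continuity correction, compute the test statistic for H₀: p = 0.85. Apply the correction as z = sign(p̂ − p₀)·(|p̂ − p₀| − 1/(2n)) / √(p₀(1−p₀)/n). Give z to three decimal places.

z = 4.992

Sample proportion p̂ = 760/833 = 0.91236. p̂ − p₀ = 0.062365.
Continuity correction 1/(2n) = 1/1666 = 0.000600.
Corrected numerator: |0.062365| − 0.000600 = 0.061765.
Under H₀, SE = √(p₀(1−p₀)/n) = √(0.85·0.15/833) = √0.000153061 = 0.012372.
z = (+)0.061765/0.012372 = 4.992.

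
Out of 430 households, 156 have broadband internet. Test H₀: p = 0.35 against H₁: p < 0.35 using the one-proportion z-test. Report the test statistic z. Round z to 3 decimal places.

With x = 156 successes in n = 430, p̂ = 0.36279.
SE₀ = √(0.35·0.65/430) = 0.023002.
Test statistic: z = 0.01279/0.023002 = 0.556.

z = 0.556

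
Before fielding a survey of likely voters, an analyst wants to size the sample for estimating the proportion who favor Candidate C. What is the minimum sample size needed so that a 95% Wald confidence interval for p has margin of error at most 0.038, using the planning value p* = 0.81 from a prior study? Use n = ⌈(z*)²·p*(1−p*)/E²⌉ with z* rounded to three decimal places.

n = 410

z* = 1.960 at the 95% level.
p*(1−p*) = 0.1539.
Required n before rounding: 3.841600 × 0.1539 / 0.038² = 409.434.
⌈409.434⌉ = 410.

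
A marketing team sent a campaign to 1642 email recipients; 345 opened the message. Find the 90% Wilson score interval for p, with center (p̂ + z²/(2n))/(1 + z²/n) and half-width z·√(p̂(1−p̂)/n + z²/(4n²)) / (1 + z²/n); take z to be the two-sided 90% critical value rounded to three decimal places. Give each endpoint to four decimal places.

p̂ = 345/1642 = 0.21011; z = 1.645, so z² = 2.706025.
Denominator 1 + z²/n = 1 + 2.706025/1642 = 1.001648.
Adjusted center: (0.21011 + z²/(2n))/1.001648 = 0.21059.
Radicand: p̂(1−p̂)/n + z²/(4n²) = 0.000101074 + 0.000000251 = 0.000101325.
Half-width = z·√(radicand)/denom = 1.645·0.010066/1.001648 = 0.01653.
CI: 0.21059 ± 0.01653 = (0.1941, 0.2271).

(0.1941, 0.2271)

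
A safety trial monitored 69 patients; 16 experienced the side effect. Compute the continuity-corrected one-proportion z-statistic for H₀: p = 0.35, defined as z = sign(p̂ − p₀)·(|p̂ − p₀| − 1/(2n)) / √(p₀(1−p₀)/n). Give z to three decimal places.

The sample proportion is 16/69 = 0.23188. p̂ − p₀ = -0.118116.
1/(2n) = 0.007246.
Corrected numerator: |-0.118116| − 0.007246 = 0.110870.
Null standard error: √(0.35·0.65/69) = √0.003297101 = 0.057420.
z = (−)0.110870/0.057420 = -1.931.

z = -1.931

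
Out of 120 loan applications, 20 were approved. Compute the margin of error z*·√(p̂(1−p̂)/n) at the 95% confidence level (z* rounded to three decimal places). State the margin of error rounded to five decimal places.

With x = 20 successes in n = 120, p̂ = 0.16667.
Standard error of p̂: √(0.138889/120) = √0.001157407 = 0.034021.
For 95% confidence, z* = 1.960.
Margin of error = z*·SE = 1.960 × 0.034021 = 0.06668.

ME = 0.06668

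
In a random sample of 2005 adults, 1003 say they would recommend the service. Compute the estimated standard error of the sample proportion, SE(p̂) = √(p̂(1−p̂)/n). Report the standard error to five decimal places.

With x = 1003 successes in n = 2005, p̂ = 0.50025.
p̂(1−p̂) = 0.250000.
Dividing by n and taking the root: √0.000124688 = 0.01117.

SE = 0.01117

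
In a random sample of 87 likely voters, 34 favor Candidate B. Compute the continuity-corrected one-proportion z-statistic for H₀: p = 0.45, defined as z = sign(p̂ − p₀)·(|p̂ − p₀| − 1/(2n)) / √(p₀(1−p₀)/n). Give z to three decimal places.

z = -1.002

With x = 34 successes in n = 87, p̂ = 0.39080. p̂ − p₀ = -0.059195.
Continuity correction 1/(2n) = 1/174 = 0.005747.
Corrected numerator: |-0.059195| − 0.005747 = 0.053448.
SE₀ = √(0.45·0.55/87) = 0.053337.
z = −0.053448/0.053337 = -1.002.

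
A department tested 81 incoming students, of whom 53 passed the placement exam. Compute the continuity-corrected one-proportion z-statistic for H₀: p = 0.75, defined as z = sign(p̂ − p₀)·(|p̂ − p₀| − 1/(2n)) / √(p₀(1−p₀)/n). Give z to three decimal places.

The sample proportion is 53/81 = 0.65432. p̂ − p₀ = -0.095679.
Continuity correction 1/(2n) = 1/162 = 0.006173.
Corrected numerator: |-0.095679| − 0.006173 = 0.089506.
Under H₀, SE = √(p₀(1−p₀)/n) = √(0.75·0.25/81) = √0.002314815 = 0.048113.
z = (−)0.089506/0.048113 = -1.860.

z = -1.860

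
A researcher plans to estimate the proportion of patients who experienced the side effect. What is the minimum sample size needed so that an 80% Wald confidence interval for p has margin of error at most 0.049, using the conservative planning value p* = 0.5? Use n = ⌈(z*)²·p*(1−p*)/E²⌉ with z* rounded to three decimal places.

The 80% critical value is z* = 1.282.
p*(1−p*) = 0.2500.
(z*)²·p*(1−p*)/E² = 1.643524·0.2500/0.002401 = 171.129.
⌈171.129⌉ = 172.

n = 172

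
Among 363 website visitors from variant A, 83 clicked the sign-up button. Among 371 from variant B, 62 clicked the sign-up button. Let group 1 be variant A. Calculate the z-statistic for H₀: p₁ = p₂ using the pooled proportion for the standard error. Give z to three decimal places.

Sample proportions: p̂₁ = 83/363 = 0.22865 and p̂₂ = 62/371 = 0.16712.
Pooling: p̂ = 145/734 = 0.19755.
SE = √[p̂(1−p̂)(1/n₁+1/n₂)] = √[0.19755·0.80245·(1/363+1/371)] ≈ 0.029394.
z = 0.06153/0.029394 = 2.093.

z = 2.093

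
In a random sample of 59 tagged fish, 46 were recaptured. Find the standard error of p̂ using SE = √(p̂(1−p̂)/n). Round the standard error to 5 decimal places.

SE = 0.05396

The sample proportion is 46/59 = 0.77966.
p̂(1−p̂) = 0.171790.
SE = √(0.171790/59) = √0.002911695 = 0.05396.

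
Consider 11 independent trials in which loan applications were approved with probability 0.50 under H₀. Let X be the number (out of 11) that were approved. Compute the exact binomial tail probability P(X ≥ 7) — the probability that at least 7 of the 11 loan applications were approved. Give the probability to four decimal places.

P = 0.2744

X ~ Binomial(n=11, p=0.50).
P(X ≥ 7) = Σ_{j=7}^{11} C(11,j)·0.50^j·0.50^{11−j}.
= 0.161133 + 0.080566 + 0.026855 + 0.005371 + 0.000488 = 0.2744.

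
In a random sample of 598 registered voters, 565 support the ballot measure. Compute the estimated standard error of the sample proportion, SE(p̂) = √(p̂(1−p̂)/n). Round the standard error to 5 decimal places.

The sample proportion is 565/598 = 0.94482.
p̂(1−p̂) = 0.94482·0.05518 = 0.052135.
SE = √(0.052135/598) = 0.00934.

SE = 0.00934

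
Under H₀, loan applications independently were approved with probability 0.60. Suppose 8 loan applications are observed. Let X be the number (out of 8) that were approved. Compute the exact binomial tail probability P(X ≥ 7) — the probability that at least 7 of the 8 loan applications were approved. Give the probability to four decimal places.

X is binomial with n = 8 and p = 0.60.
P(X ≥ 7) = C(8,7)·0.60^7·0.40^1 + C(8,8)·0.60^8·0.40^0.
= 0.089580 + 0.016796 = 0.1064.

P = 0.1064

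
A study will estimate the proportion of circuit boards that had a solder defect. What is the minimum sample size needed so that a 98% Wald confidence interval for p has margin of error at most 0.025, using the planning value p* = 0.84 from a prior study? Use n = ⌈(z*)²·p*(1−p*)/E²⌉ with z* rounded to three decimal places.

n = 1164

The 98% critical value is z* = 2.326.
p*(1−p*) = 0.84·0.16 = 0.1344.
(z*)²·p*(1−p*)/E² = 5.410276·0.1344/0.000625 = 1163.426.
Rounding up, n = 1164.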